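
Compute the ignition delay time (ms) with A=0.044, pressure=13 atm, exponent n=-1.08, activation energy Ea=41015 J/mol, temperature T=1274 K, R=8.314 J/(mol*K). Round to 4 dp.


tau = A * P^n * exp(Ea/(R*T))
P^n = 13^(-1.08) = 0.06265290
Ea/(R*T) = 41015/(8.314*1274) = 3.872249
exp(Ea/(R*T)) = 48.050326
tau = 0.044 * 0.06265290 * 48.050326 = 0.1325 ms


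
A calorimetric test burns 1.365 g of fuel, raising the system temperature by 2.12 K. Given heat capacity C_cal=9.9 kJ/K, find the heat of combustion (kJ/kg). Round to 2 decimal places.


Hc = C_cal * delta_T / m_fuel
Q_released = 9.9 * 2.12 = 20.9880 kJ
m_fuel = 1.365 g = 1.365/1000 kg = 0.001365 kg
Hc = 20.9880 / 0.001365 = 15375.82 kJ/kg


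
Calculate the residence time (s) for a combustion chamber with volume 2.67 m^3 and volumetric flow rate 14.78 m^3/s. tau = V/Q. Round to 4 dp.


tau = V / Q_flow
tau = 2.67 / 14.78 = 0.1806 s


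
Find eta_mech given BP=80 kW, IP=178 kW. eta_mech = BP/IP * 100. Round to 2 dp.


eta_mech = (BP / IP) * 100
Ratio = 80 / 178 = 0.4494
eta_mech = 0.4494 * 100 = 44.94%


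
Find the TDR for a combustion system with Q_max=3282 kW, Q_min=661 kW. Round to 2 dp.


TDR = Q_max / Q_min
TDR = 3282 / 661 = 4.97


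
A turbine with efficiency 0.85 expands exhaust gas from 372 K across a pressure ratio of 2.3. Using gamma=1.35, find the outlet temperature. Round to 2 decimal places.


T_out = T_in * (1 - eta * (1 - PR^(-(gamma-1)/gamma)))
Exponent = -(1.35-1)/1.35 = -0.25925926
PR^exp = 2.3^(-0.25925926) = 0.80578413
Factor = 1 - 0.85*(1 - 0.80578413) = 0.83491651
T_out = 372 * 0.83491651 = 310.59 K


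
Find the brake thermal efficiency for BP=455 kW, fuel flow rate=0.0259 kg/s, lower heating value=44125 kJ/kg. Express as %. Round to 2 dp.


eta_BTE = (BP / (mf * LHV)) * 100
Denominator = 0.0259 * 44125 = 1142.8375 kW
eta_BTE = (455 / 1142.8375) * 100 = 39.81%


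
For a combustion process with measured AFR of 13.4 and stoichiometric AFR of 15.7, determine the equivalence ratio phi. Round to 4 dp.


phi = AFR_stoich / AFR_actual
phi = 15.7 / 13.4 = 1.1716


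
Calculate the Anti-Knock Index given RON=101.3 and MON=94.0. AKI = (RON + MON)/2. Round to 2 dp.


AKI = (RON + MON) / 2
AKI = (101.3 + 94.0) / 2
AKI = 195.3 / 2 = 97.65


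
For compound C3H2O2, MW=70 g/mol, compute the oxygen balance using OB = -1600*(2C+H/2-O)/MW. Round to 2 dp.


OB = -1600 * (2C + H/2 - O) / MW
Inner = 2*3 + 2/2 - 2 = 5.00
OB = -1600 * 5.00 / 70 = -114.29%


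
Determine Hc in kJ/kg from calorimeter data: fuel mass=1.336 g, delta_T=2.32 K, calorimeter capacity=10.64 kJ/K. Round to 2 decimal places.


Hc = C_cal * delta_T / m_fuel
Q_released = 10.64 * 2.32 = 24.6848 kJ
m_fuel = 1.336 g = 1.336/1000 kg = 0.001336 kg
Hc = 24.6848 / 0.001336 = 18476.65 kJ/kg


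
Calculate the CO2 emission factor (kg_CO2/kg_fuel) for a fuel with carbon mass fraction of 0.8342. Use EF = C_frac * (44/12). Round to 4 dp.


EF = C_frac * (M_CO2 / M_C)
EF = 0.8342 * (44/12)
EF = 0.8342 * 3.666667 = 3.0587 kg_CO2/kg_fuel


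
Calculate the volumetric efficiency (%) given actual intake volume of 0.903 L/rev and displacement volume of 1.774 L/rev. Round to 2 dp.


eta_v = (V_actual / V_disp) * 100
Ratio = 0.903 / 1.774 = 0.5090
eta_v = 0.5090 * 100 = 50.90%


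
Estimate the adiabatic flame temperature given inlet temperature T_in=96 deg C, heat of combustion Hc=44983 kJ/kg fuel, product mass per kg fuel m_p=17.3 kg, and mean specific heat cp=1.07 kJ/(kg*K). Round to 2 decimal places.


T_ad = T_in + Hc / (m_p * cp)
Denominator = 17.3 * 1.07 = 18.5110
Temperature rise = 44983 / 18.5110 = 2430.07 K
T_ad = 96 + 2430.07 = 2526.07 deg C


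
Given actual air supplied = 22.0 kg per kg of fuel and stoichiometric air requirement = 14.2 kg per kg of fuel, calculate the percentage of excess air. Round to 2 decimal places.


Excess air = actual - stoichiometric = 22.0 - 14.2 = 7.80 kg/kg fuel
Excess air % = (excess / stoich) * 100 = (7.80 / 14.2) * 100 = 54.93%


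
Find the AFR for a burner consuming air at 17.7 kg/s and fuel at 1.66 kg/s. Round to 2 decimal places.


AFR = m_air / m_fuel
AFR = 17.7 / 1.66 = 10.66


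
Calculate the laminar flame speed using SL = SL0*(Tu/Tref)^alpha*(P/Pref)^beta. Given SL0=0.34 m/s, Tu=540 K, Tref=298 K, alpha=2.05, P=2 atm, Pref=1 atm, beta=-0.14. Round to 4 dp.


SL = SL0 * (Tu/Tref)^alpha * (P/Pref)^beta
T ratio = 540/298 = 1.81208054
(T ratio)^alpha = 1.81208054^2.05 = 3.382703
(P/Pref)^beta = 2^(-0.14) = 0.907519
SL = 0.34 * 3.382703 * 0.907519 = 1.0438 m/s


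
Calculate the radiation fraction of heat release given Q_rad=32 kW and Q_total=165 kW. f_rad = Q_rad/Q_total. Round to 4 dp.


f_rad = Q_rad / Q_total
f_rad = 32 / 165 = 0.1939


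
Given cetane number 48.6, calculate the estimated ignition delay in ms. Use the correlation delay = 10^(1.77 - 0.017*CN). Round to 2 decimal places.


delay = 10^(1.77 - 0.017*CN)
Exponent = 1.77 - 0.017*48.6 = 0.9438
delay = 10^0.9438 = 8.79 ms


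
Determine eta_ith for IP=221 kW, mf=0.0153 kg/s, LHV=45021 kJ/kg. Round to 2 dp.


eta_ith = (IP / (mf * LHV)) * 100
Denominator = 0.0153 * 45021 = 688.8213 kW
eta_ith = (221 / 688.8213) * 100 = 32.08%


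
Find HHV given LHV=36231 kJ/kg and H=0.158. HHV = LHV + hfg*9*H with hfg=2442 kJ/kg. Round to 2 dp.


HHV = LHV + hfg * 9 * H
Water addition = 2442 * 9 * 0.158 = 3472.524 kJ/kg
HHV = 36231 + 3472.524 = 39703.52 kJ/kg


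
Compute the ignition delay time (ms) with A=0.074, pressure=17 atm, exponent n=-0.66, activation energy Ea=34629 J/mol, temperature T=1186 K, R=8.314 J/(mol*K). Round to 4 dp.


tau = A * P^n * exp(Ea/(R*T))
P^n = 17^(-0.66) = 0.15413587
Ea/(R*T) = 34629/(8.314*1186) = 3.511925
exp(Ea/(R*T)) = 33.512720
tau = 0.074 * 0.15413587 * 33.512720 = 0.3822 ms


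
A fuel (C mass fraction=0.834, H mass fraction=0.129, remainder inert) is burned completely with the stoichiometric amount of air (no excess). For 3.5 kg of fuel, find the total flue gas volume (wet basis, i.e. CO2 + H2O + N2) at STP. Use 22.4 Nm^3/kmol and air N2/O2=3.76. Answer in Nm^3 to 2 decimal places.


Per kg fuel: CO2 = (C/12 kmol)*22.4 = (0.834/12)*22.4 = 1.55680 Nm^3
Per kg fuel: H2O = (H/2 kmol)*22.4 = (0.129/2)*22.4 = 1.44480 Nm^3
O2 needed per kg fuel = C/12 + H/4 = 0.834/12 + 0.129/4 = 0.10175000 kmol
Per kg fuel: N2 = O2*3.76*22.4 = 0.10175000*3.76*22.4 = 8.56979 Nm^3
Total per kg = 1.55680 + 1.44480 + 8.56979 = 11.57139 Nm^3
Total = 11.57139 * 3.5 = 40.50 Nm^3


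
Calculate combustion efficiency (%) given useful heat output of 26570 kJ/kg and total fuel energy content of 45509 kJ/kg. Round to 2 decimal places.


Efficiency = (Q_useful / Q_fuel) * 100
Efficiency = (26570 / 45509) * 100
Efficiency = 0.5838 * 100 = 58.38%


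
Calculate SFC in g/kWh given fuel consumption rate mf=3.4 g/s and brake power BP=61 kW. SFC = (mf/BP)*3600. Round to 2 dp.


SFC = (mf / BP) * 3600
Rate = 3.4 / 61 = 0.055738 g/(s*kW)
SFC = 0.055738 * 3600 = 200.66 g/kWh


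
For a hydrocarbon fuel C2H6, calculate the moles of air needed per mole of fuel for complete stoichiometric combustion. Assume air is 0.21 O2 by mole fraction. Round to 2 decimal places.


Balanced combustion: C2H6 + 3.5 O2 -> 2 CO2 + 3 H2O
O2 needed = C + H/4 = 2 + 6/4 = 3.50 moles
Air moles = O2 / 0.21 = 3.50 / 0.21 = 16.67 moles air


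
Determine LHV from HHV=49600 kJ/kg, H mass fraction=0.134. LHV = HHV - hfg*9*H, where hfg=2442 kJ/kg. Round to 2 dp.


LHV = HHV - hfg * 9 * H
Water correction = 2442 * 9 * 0.134 = 2945.052 kJ/kg
LHV = 49600 - 2945.052 = 46654.95 kJ/kg


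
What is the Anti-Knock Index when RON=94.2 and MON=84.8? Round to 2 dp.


AKI = (RON + MON) / 2
AKI = (94.2 + 84.8) / 2
AKI = 179.0 / 2 = 89.50


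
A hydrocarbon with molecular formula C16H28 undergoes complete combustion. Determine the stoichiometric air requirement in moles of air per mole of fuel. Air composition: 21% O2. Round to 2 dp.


Balanced combustion: C16H28 + 23 O2 -> 16 CO2 + 14 H2O
O2 needed = C + H/4 = 16 + 28/4 = 23.00 moles
Air moles = O2 / 0.21 = 23.00 / 0.21 = 109.52 moles air


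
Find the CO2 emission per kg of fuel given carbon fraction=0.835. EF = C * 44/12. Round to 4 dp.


EF = C_frac * (M_CO2 / M_C)
EF = 0.835 * (44/12)
EF = 0.835 * 3.666667 = 3.0617 kg_CO2/kg_fuel


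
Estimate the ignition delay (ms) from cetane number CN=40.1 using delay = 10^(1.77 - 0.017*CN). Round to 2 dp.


delay = 10^(1.77 - 0.017*CN)
Exponent = 1.77 - 0.017*40.1 = 1.0883
delay = 10^1.0883 = 12.25 ms


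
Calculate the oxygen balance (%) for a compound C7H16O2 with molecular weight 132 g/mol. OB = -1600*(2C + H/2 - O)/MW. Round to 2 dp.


OB = -1600 * (2C + H/2 - O) / MW
Inner = 2*7 + 16/2 - 2 = 20.00
OB = -1600 * 20.00 / 132 = -242.42%


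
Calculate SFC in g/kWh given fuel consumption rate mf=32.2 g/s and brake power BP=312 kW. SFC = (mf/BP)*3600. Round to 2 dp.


SFC = (mf / BP) * 3600
Rate = 32.2 / 312 = 0.103205 g/(s*kW)
SFC = 0.103205 * 3600 = 371.54 g/kWh


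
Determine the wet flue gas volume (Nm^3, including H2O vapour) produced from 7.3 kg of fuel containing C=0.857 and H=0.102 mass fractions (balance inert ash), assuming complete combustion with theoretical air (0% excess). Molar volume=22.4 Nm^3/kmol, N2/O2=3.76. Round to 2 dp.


Per kg fuel: CO2 = (C/12 kmol)*22.4 = (0.857/12)*22.4 = 1.59973 Nm^3
Per kg fuel: H2O = (H/2 kmol)*22.4 = (0.102/2)*22.4 = 1.14240 Nm^3
O2 needed per kg fuel = C/12 + H/4 = 0.857/12 + 0.102/4 = 0.09691667 kmol
Per kg fuel: N2 = O2*3.76*22.4 = 0.09691667*3.76*22.4 = 8.16271 Nm^3
Total per kg = 1.59973 + 1.14240 + 8.16271 = 10.90484 Nm^3
Total = 10.90484 * 7.3 = 79.61 Nm^3


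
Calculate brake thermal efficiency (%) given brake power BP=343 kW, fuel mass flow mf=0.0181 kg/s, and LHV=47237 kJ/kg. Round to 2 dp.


eta_BTE = (BP / (mf * LHV)) * 100
Denominator = 0.0181 * 47237 = 854.9897 kW
eta_BTE = (343 / 854.9897) * 100 = 40.12%


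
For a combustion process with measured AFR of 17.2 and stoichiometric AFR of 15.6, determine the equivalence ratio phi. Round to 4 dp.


phi = AFR_stoich / AFR_actual
phi = 15.6 / 17.2 = 0.9070


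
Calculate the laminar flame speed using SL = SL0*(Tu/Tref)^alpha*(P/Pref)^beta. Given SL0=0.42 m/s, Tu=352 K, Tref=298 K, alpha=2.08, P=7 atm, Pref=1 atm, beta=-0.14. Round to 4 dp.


SL = SL0 * (Tu/Tref)^alpha * (P/Pref)^beta
T ratio = 352/298 = 1.18120805
(T ratio)^alpha = 1.18120805^2.08 = 1.413966
(P/Pref)^beta = 7^(-0.14) = 0.761529
SL = 0.42 * 1.413966 * 0.761529 = 0.4522 m/s


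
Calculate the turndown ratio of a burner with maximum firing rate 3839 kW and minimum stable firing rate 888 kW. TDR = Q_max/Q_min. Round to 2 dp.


TDR = Q_max / Q_min
TDR = 3839 / 888 = 4.32


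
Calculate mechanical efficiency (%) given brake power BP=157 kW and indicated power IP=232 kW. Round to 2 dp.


eta_mech = (BP / IP) * 100
Ratio = 157 / 232 = 0.6767
eta_mech = 0.6767 * 100 = 67.67%


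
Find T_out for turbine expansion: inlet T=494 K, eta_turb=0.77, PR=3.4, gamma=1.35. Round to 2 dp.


T_out = T_in * (1 - eta * (1 - PR^(-(gamma-1)/gamma)))
Exponent = -(1.35-1)/1.35 = -0.25925926
PR^exp = 3.4^(-0.25925926) = 0.72813041
Factor = 1 - 0.77*(1 - 0.72813041) = 0.79066042
T_out = 494 * 0.79066042 = 390.59 K


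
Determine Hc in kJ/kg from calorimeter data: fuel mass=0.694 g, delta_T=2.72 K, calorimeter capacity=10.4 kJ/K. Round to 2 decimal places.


Hc = C_cal * delta_T / m_fuel
Q_released = 10.4 * 2.72 = 28.2880 kJ
m_fuel = 0.694 g = 0.694/1000 kg = 0.000694 kg
Hc = 28.2880 / 0.000694 = 40760.81 kJ/kg


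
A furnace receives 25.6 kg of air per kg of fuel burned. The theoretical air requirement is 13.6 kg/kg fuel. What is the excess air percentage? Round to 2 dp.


Excess air = actual - stoichiometric = 25.6 - 13.6 = 12.00 kg/kg fuel
Excess air % = (excess / stoich) * 100 = (12.00 / 13.6) * 100 = 88.24%


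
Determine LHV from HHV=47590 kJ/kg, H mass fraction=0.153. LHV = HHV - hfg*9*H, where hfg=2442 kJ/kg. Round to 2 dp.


LHV = HHV - hfg * 9 * H
Water correction = 2442 * 9 * 0.153 = 3362.634 kJ/kg
LHV = 47590 - 3362.634 = 44227.37 kJ/kg


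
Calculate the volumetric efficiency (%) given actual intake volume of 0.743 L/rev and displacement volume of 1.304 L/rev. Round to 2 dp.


eta_v = (V_actual / V_disp) * 100
Ratio = 0.743 / 1.304 = 0.5698
eta_v = 0.5698 * 100 = 56.98%


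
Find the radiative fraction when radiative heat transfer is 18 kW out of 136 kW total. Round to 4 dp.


f_rad = Q_rad / Q_total
f_rad = 18 / 136 = 0.1324


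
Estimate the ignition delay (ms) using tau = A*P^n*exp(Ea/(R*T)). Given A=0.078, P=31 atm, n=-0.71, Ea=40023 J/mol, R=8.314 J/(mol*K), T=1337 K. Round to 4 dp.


tau = A * P^n * exp(Ea/(R*T))
P^n = 31^(-0.71) = 0.08732391
Ea/(R*T) = 40023/(8.314*1337) = 3.600545
exp(Ea/(R*T)) = 36.618176
tau = 0.078 * 0.08732391 * 36.618176 = 0.2494 ms


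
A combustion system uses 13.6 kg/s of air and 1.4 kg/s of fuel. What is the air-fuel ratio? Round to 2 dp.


AFR = m_air / m_fuel
AFR = 13.6 / 1.4 = 9.71


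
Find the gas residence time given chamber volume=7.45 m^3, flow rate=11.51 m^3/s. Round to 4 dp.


tau = V / Q_flow
tau = 7.45 / 11.51 = 0.6473 s


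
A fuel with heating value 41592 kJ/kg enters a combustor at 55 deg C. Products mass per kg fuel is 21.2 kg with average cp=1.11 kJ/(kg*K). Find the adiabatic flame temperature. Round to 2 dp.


T_ad = T_in + Hc / (m_p * cp)
Denominator = 21.2 * 1.11 = 23.5320
Temperature rise = 41592 / 23.5320 = 1767.47 K
T_ad = 55 + 1767.47 = 1822.47 deg C


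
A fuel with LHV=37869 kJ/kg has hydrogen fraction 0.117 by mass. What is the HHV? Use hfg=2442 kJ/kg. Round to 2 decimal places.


HHV = LHV + hfg * 9 * H
Water addition = 2442 * 9 * 0.117 = 2571.426 kJ/kg
HHV = 37869 + 2571.426 = 40440.43 kJ/kg


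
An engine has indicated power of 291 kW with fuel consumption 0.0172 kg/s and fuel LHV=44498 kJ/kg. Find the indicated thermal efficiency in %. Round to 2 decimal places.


eta_ith = (IP / (mf * LHV)) * 100
Denominator = 0.0172 * 44498 = 765.3656 kW
eta_ith = (291 / 765.3656) * 100 = 38.02%


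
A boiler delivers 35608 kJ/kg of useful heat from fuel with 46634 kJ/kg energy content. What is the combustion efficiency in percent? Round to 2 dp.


Efficiency = (Q_useful / Q_fuel) * 100
Efficiency = (35608 / 46634) * 100
Efficiency = 0.7636 * 100 = 76.36%


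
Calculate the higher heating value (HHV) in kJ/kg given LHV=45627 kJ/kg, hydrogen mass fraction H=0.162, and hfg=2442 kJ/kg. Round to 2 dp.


HHV = LHV + hfg * 9 * H
Water addition = 2442 * 9 * 0.162 = 3560.436 kJ/kg
HHV = 45627 + 3560.436 = 49187.44 kJ/kg


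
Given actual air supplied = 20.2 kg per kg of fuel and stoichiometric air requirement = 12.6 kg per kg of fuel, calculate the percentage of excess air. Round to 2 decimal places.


Excess air = actual - stoichiometric = 20.2 - 12.6 = 7.60 kg/kg fuel
Excess air % = (excess / stoich) * 100 = (7.60 / 12.6) * 100 = 60.32%


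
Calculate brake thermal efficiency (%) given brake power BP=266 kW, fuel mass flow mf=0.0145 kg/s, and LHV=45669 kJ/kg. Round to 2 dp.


eta_BTE = (BP / (mf * LHV)) * 100
Denominator = 0.0145 * 45669 = 662.2005 kW
eta_BTE = (266 / 662.2005) * 100 = 40.17%


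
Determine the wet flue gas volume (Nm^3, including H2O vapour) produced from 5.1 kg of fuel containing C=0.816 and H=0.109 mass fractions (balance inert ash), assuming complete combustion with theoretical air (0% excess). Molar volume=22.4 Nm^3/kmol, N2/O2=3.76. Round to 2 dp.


Per kg fuel: CO2 = (C/12 kmol)*22.4 = (0.816/12)*22.4 = 1.52320 Nm^3
Per kg fuel: H2O = (H/2 kmol)*22.4 = (0.109/2)*22.4 = 1.22080 Nm^3
O2 needed per kg fuel = C/12 + H/4 = 0.816/12 + 0.109/4 = 0.09525000 kmol
Per kg fuel: N2 = O2*3.76*22.4 = 0.09525000*3.76*22.4 = 8.02234 Nm^3
Total per kg = 1.52320 + 1.22080 + 8.02234 = 10.76634 Nm^3
Total = 10.76634 * 5.1 = 54.91 Nm^3


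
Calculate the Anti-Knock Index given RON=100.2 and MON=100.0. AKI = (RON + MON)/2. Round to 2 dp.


AKI = (RON + MON) / 2
AKI = (100.2 + 100.0) / 2
AKI = 200.2 / 2 = 100.10


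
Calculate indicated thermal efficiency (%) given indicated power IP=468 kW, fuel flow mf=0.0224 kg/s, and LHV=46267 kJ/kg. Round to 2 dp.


eta_ith = (IP / (mf * LHV)) * 100
Denominator = 0.0224 * 46267 = 1036.3808 kW
eta_ith = (468 / 1036.3808) * 100 = 45.16%


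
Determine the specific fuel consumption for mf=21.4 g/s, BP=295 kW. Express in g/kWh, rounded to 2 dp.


SFC = (mf / BP) * 3600
Rate = 21.4 / 295 = 0.072542 g/(s*kW)
SFC = 0.072542 * 3600 = 261.15 g/kWh


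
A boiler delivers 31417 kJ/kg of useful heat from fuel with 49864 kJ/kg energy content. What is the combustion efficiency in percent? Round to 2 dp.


Efficiency = (Q_useful / Q_fuel) * 100
Efficiency = (31417 / 49864) * 100
Efficiency = 0.6301 * 100 = 63.01%


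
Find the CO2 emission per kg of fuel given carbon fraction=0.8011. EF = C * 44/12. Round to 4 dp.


EF = C_frac * (M_CO2 / M_C)
EF = 0.8011 * (44/12)
EF = 0.8011 * 3.666667 = 2.9374 kg_CO2/kg_fuel


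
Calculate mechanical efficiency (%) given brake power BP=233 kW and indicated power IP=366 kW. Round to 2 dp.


eta_mech = (BP / IP) * 100
Ratio = 233 / 366 = 0.6366
eta_mech = 0.6366 * 100 = 63.66%


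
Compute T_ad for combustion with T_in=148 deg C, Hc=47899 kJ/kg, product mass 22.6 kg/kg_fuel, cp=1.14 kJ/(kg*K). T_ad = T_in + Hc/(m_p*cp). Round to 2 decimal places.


T_ad = T_in + Hc / (m_p * cp)
Denominator = 22.6 * 1.14 = 25.7640
Temperature rise = 47899 / 25.7640 = 1859.14 K
T_ad = 148 + 1859.14 = 2007.14 deg C


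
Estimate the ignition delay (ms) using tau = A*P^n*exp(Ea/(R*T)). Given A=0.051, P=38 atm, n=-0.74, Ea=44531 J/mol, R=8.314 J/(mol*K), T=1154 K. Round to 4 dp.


tau = A * P^n * exp(Ea/(R*T))
P^n = 38^(-0.74) = 0.06775793
Ea/(R*T) = 44531/(8.314*1154) = 4.641375
exp(Ea/(R*T)) = 103.686775
tau = 0.051 * 0.06775793 * 103.686775 = 0.3583 ms


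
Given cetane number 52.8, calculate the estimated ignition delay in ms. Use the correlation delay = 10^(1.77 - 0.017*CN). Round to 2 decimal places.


delay = 10^(1.77 - 0.017*CN)
Exponent = 1.77 - 0.017*52.8 = 0.8724
delay = 10^0.8724 = 7.45 ms


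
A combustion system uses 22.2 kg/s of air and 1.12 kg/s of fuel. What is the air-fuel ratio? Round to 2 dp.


AFR = m_air / m_fuel
AFR = 22.2 / 1.12 = 19.82


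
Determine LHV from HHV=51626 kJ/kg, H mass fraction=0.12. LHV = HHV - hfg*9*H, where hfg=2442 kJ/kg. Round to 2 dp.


LHV = HHV - hfg * 9 * H
Water correction = 2442 * 9 * 0.12 = 2637.360 kJ/kg
LHV = 51626 - 2637.360 = 48988.64 kJ/kg


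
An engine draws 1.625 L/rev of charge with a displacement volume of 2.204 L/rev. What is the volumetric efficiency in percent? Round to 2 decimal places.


eta_v = (V_actual / V_disp) * 100
Ratio = 1.625 / 2.204 = 0.7373
eta_v = 0.7373 * 100 = 73.73%


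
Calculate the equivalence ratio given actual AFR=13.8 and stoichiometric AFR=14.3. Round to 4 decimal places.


phi = AFR_stoich / AFR_actual
phi = 14.3 / 13.8 = 1.0362


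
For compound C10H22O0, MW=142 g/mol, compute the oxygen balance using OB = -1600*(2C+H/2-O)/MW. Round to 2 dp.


OB = -1600 * (2C + H/2 - O) / MW
Inner = 2*10 + 22/2 - 0 = 31.00
OB = -1600 * 31.00 / 142 = -349.30%


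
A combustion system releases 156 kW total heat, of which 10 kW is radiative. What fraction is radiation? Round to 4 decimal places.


f_rad = Q_rad / Q_total
f_rad = 10 / 156 = 0.0641


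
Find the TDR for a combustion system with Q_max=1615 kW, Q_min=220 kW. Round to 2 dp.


TDR = Q_max / Q_min
TDR = 1615 / 220 = 7.34


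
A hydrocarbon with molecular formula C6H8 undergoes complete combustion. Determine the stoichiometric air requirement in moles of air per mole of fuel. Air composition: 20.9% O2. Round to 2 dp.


Balanced combustion: C6H8 + 8 O2 -> 6 CO2 + 4 H2O
O2 needed = C + H/4 = 6 + 8/4 = 8.00 moles
Air moles = O2 / 0.209 = 8.00 / 0.209 = 38.28 moles air


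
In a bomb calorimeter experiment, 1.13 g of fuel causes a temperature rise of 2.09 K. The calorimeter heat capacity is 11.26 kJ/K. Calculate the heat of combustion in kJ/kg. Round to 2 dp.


Hc = C_cal * delta_T / m_fuel
Q_released = 11.26 * 2.09 = 23.5334 kJ
m_fuel = 1.13 g = 1.13/1000 kg = 0.001130 kg
Hc = 23.5334 / 0.001130 = 20826.02 kJ/kg


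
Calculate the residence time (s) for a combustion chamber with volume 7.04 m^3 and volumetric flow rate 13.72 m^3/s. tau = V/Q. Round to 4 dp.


tau = V / Q_flow
tau = 7.04 / 13.72 = 0.5131 s


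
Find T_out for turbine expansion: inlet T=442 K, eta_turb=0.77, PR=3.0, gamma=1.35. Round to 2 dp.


T_out = T_in * (1 - eta * (1 - PR^(-(gamma-1)/gamma)))
Exponent = -(1.35-1)/1.35 = -0.25925926
PR^exp = 3.0^(-0.25925926) = 0.75214556
Factor = 1 - 0.77*(1 - 0.75214556) = 0.80915208
T_out = 442 * 0.80915208 = 357.65 K


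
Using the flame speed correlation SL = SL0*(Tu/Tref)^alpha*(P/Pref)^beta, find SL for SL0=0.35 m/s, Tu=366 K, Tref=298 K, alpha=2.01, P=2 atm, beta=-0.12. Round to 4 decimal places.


SL = SL0 * (Tu/Tref)^alpha * (P/Pref)^beta
T ratio = 366/298 = 1.22818792
(T ratio)^alpha = 1.22818792^2.01 = 1.511549
(P/Pref)^beta = 2^(-0.12) = 0.920188
SL = 0.35 * 1.511549 * 0.920188 = 0.4868 m/s


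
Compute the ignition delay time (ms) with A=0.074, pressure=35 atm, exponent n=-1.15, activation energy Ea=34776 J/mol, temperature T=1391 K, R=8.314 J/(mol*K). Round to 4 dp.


tau = A * P^n * exp(Ea/(R*T))
P^n = 35^(-1.15) = 0.01676184
Ea/(R*T) = 34776/(8.314*1391) = 3.007063
exp(Ea/(R*T)) = 20.227896
tau = 0.074 * 0.01676184 * 20.227896 = 0.0251 ms


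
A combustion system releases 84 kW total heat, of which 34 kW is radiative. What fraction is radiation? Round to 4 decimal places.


f_rad = Q_rad / Q_total
f_rad = 34 / 84 = 0.4048


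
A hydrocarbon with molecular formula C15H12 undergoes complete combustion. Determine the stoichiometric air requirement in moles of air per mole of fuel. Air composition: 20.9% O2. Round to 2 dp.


Balanced combustion: C15H12 + 18 O2 -> 15 CO2 + 6 H2O
O2 needed = C + H/4 = 15 + 12/4 = 18.00 moles
Air moles = O2 / 0.209 = 18.00 / 0.209 = 86.12 moles air


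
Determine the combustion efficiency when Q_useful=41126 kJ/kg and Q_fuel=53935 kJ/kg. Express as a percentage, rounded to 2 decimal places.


Efficiency = (Q_useful / Q_fuel) * 100
Efficiency = (41126 / 53935) * 100
Efficiency = 0.7625 * 100 = 76.25%


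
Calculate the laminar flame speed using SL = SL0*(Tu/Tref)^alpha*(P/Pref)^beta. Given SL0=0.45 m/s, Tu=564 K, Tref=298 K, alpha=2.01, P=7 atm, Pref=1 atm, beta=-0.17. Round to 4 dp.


SL = SL0 * (Tu/Tref)^alpha * (P/Pref)^beta
T ratio = 564/298 = 1.89261745
(T ratio)^alpha = 1.89261745^2.01 = 3.604926
(P/Pref)^beta = 7^(-0.17) = 0.718345
SL = 0.45 * 3.604926 * 0.718345 = 1.1653 m/s


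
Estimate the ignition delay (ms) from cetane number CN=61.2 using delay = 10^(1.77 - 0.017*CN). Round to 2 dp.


delay = 10^(1.77 - 0.017*CN)
Exponent = 1.77 - 0.017*61.2 = 0.7296
delay = 10^0.7296 = 5.37 ms


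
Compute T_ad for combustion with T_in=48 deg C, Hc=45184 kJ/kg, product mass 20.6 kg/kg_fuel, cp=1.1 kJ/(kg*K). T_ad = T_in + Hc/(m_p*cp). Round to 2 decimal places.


T_ad = T_in + Hc / (m_p * cp)
Denominator = 20.6 * 1.1 = 22.6600
Temperature rise = 45184 / 22.6600 = 1994.00 K
T_ad = 48 + 1994.00 = 2042.00 deg C


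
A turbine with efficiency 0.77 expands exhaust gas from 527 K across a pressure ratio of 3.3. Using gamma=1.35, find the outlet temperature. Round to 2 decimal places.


T_out = T_in * (1 - eta * (1 - PR^(-(gamma-1)/gamma)))
Exponent = -(1.35-1)/1.35 = -0.25925926
PR^exp = 3.3^(-0.25925926) = 0.73378775
Factor = 1 - 0.77*(1 - 0.73378775) = 0.79501657
T_out = 527 * 0.79501657 = 418.97 K


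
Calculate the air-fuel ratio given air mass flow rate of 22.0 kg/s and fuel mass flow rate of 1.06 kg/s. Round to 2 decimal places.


AFR = m_air / m_fuel
AFR = 22.0 / 1.06 = 20.75


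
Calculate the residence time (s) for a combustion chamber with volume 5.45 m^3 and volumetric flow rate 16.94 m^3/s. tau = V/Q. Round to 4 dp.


tau = V / Q_flow
tau = 5.45 / 16.94 = 0.3217 s


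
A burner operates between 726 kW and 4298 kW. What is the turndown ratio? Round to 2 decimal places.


TDR = Q_max / Q_min
TDR = 4298 / 726 = 5.92


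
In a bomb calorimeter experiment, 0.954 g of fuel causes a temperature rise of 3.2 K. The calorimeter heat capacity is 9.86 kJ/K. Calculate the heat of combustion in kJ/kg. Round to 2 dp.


Hc = C_cal * delta_T / m_fuel
Q_released = 9.86 * 3.2 = 31.5520 kJ
m_fuel = 0.954 g = 0.954/1000 kg = 0.000954 kg
Hc = 31.5520 / 0.000954 = 33073.38 kJ/kg


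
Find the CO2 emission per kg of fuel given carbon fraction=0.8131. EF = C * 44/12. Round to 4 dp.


EF = C_frac * (M_CO2 / M_C)
EF = 0.8131 * (44/12)
EF = 0.8131 * 3.666667 = 2.9814 kg_CO2/kg_fuel


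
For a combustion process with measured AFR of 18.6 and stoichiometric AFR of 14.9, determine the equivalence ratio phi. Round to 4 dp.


phi = AFR_stoich / AFR_actual
phi = 14.9 / 18.6 = 0.8011


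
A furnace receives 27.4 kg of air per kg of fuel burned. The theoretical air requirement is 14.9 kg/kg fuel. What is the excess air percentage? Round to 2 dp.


Excess air = actual - stoichiometric = 27.4 - 14.9 = 12.50 kg/kg fuel
Excess air % = (excess / stoich) * 100 = (12.50 / 14.9) * 100 = 83.89%


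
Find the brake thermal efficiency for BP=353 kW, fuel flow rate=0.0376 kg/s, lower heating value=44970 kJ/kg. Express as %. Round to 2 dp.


eta_BTE = (BP / (mf * LHV)) * 100
Denominator = 0.0376 * 44970 = 1690.8720 kW
eta_BTE = (353 / 1690.8720) * 100 = 20.88%


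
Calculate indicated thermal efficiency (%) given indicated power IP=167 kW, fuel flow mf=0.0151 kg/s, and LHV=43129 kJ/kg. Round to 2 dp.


eta_ith = (IP / (mf * LHV)) * 100
Denominator = 0.0151 * 43129 = 651.2479 kW
eta_ith = (167 / 651.2479) * 100 = 25.64%


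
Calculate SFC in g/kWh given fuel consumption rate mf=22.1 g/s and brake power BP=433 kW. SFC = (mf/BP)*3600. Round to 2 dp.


SFC = (mf / BP) * 3600
Rate = 22.1 / 433 = 0.051039 g/(s*kW)
SFC = 0.051039 * 3600 = 183.74 g/kWh


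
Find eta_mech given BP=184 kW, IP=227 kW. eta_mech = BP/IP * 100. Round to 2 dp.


eta_mech = (BP / IP) * 100
Ratio = 184 / 227 = 0.8106
eta_mech = 0.8106 * 100 = 81.06%


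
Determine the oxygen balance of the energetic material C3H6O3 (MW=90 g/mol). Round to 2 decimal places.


OB = -1600 * (2C + H/2 - O) / MW
Inner = 2*3 + 6/2 - 3 = 6.00
OB = -1600 * 6.00 / 90 = -106.67%


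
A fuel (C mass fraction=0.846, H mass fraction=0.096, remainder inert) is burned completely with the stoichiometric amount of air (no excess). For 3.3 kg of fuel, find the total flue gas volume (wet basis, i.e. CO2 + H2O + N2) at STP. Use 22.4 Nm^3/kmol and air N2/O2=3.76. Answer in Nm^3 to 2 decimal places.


Per kg fuel: CO2 = (C/12 kmol)*22.4 = (0.846/12)*22.4 = 1.57920 Nm^3
Per kg fuel: H2O = (H/2 kmol)*22.4 = (0.096/2)*22.4 = 1.07520 Nm^3
O2 needed per kg fuel = C/12 + H/4 = 0.846/12 + 0.096/4 = 0.09450000 kmol
Per kg fuel: N2 = O2*3.76*22.4 = 0.09450000*3.76*22.4 = 7.95917 Nm^3
Total per kg = 1.57920 + 1.07520 + 7.95917 = 10.61357 Nm^3
Total = 10.61357 * 3.3 = 35.02 Nm^3


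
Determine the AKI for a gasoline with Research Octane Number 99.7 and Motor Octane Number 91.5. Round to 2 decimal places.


AKI = (RON + MON) / 2
AKI = (99.7 + 91.5) / 2
AKI = 191.2 / 2 = 95.60


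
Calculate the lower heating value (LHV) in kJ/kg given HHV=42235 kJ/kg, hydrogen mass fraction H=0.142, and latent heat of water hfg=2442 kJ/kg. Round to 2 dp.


LHV = HHV - hfg * 9 * H
Water correction = 2442 * 9 * 0.142 = 3120.876 kJ/kg
LHV = 42235 - 3120.876 = 39114.12 kJ/kg


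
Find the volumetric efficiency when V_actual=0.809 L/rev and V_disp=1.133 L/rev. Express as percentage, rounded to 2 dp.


eta_v = (V_actual / V_disp) * 100
Ratio = 0.809 / 1.133 = 0.7140
eta_v = 0.7140 * 100 = 71.40%


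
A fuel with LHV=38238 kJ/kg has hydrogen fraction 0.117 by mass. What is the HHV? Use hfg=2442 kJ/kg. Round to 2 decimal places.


HHV = LHV + hfg * 9 * H
Water addition = 2442 * 9 * 0.117 = 2571.426 kJ/kg
HHV = 38238 + 2571.426 = 40809.43 kJ/kg


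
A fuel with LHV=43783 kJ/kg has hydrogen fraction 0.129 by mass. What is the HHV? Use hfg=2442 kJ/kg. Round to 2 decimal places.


HHV = LHV + hfg * 9 * H
Water addition = 2442 * 9 * 0.129 = 2835.162 kJ/kg
HHV = 43783 + 2835.162 = 46618.16 kJ/kg


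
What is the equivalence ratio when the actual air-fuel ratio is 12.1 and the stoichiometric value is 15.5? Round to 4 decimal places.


phi = AFR_stoich / AFR_actual
phi = 15.5 / 12.1 = 1.2810


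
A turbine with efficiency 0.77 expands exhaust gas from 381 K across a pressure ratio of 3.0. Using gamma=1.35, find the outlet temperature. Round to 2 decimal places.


T_out = T_in * (1 - eta * (1 - PR^(-(gamma-1)/gamma)))
Exponent = -(1.35-1)/1.35 = -0.25925926
PR^exp = 3.0^(-0.25925926) = 0.75214556
Factor = 1 - 0.77*(1 - 0.75214556) = 0.80915208
T_out = 381 * 0.80915208 = 308.29 K


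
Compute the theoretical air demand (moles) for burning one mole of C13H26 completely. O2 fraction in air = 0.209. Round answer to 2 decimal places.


Balanced combustion: C13H26 + 19.5 O2 -> 13 CO2 + 13 H2O
O2 needed = C + H/4 = 13 + 26/4 = 19.50 moles
Air moles = O2 / 0.209 = 19.50 / 0.209 = 93.30 moles air


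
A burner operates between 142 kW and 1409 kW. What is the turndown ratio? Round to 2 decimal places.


TDR = Q_max / Q_min
TDR = 1409 / 142 = 9.92


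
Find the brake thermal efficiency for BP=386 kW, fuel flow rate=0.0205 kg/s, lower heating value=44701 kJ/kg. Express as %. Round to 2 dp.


eta_BTE = (BP / (mf * LHV)) * 100
Denominator = 0.0205 * 44701 = 916.3705 kW
eta_BTE = (386 / 916.3705) * 100 = 42.12%


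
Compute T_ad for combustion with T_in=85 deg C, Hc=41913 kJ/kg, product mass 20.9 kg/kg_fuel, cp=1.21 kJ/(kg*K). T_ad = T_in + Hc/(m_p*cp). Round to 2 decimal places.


T_ad = T_in + Hc / (m_p * cp)
Denominator = 20.9 * 1.21 = 25.2890
Temperature rise = 41913 / 25.2890 = 1657.36 K
T_ad = 85 + 1657.36 = 1742.36 deg C


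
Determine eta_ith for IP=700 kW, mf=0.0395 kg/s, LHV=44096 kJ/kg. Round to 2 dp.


eta_ith = (IP / (mf * LHV)) * 100
Denominator = 0.0395 * 44096 = 1741.7920 kW
eta_ith = (700 / 1741.7920) * 100 = 40.19%


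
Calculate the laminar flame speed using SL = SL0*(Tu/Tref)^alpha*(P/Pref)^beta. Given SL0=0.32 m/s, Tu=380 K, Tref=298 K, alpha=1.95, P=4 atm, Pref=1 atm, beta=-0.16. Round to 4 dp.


SL = SL0 * (Tu/Tref)^alpha * (P/Pref)^beta
T ratio = 380/298 = 1.27516779
(T ratio)^alpha = 1.27516779^1.95 = 1.606410
(P/Pref)^beta = 4^(-0.16) = 0.801070
SL = 0.32 * 1.606410 * 0.801070 = 0.4118 m/s


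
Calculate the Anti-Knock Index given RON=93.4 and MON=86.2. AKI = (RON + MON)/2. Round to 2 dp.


AKI = (RON + MON) / 2
AKI = (93.4 + 86.2) / 2
AKI = 179.6 / 2 = 89.80


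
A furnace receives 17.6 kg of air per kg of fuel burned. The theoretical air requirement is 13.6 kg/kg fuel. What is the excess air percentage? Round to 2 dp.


Excess air = actual - stoichiometric = 17.6 - 13.6 = 4.00 kg/kg fuel
Excess air % = (excess / stoich) * 100 = (4.00 / 13.6) * 100 = 29.41%


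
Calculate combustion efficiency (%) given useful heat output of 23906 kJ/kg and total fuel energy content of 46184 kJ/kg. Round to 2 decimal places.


Efficiency = (Q_useful / Q_fuel) * 100
Efficiency = (23906 / 46184) * 100
Efficiency = 0.5176 * 100 = 51.76%


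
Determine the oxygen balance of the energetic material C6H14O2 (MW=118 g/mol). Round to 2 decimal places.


OB = -1600 * (2C + H/2 - O) / MW
Inner = 2*6 + 14/2 - 2 = 17.00
OB = -1600 * 17.00 / 118 = -230.51%


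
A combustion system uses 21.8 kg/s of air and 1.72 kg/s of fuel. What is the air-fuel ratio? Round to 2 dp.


AFR = m_air / m_fuel
AFR = 21.8 / 1.72 = 12.67


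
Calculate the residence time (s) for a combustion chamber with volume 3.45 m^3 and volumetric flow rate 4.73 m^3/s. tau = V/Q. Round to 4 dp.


tau = V / Q_flow
tau = 3.45 / 4.73 = 0.7294 s


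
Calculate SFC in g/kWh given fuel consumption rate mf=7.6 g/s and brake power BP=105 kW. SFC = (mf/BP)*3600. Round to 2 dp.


SFC = (mf / BP) * 3600
Rate = 7.6 / 105 = 0.072381 g/(s*kW)
SFC = 0.072381 * 3600 = 260.57 g/kWh


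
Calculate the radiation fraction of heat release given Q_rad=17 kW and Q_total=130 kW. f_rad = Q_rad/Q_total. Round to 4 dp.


f_rad = Q_rad / Q_total
f_rad = 17 / 130 = 0.1308


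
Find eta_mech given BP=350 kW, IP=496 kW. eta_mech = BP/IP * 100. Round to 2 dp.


eta_mech = (BP / IP) * 100
Ratio = 350 / 496 = 0.7056
eta_mech = 0.7056 * 100 = 70.56%


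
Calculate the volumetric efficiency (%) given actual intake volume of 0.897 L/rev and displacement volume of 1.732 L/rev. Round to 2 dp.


eta_v = (V_actual / V_disp) * 100
Ratio = 0.897 / 1.732 = 0.5179
eta_v = 0.5179 * 100 = 51.79%


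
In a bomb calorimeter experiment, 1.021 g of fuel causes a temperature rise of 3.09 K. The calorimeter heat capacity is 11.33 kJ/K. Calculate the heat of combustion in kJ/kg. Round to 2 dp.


Hc = C_cal * delta_T / m_fuel
Q_released = 11.33 * 3.09 = 35.0097 kJ
m_fuel = 1.021 g = 1.021/1000 kg = 0.001021 kg
Hc = 35.0097 / 0.001021 = 34289.62 kJ/kg


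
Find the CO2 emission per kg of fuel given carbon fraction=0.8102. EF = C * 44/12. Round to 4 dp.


EF = C_frac * (M_CO2 / M_C)
EF = 0.8102 * (44/12)
EF = 0.8102 * 3.666667 = 2.9707 kg_CO2/kg_fuel


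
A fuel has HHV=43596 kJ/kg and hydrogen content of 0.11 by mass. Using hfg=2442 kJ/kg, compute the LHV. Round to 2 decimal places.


LHV = HHV - hfg * 9 * H
Water correction = 2442 * 9 * 0.11 = 2417.580 kJ/kg
LHV = 43596 - 2417.580 = 41178.42 kJ/kg


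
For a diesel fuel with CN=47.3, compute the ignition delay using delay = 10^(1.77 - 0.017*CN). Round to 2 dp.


delay = 10^(1.77 - 0.017*CN)
Exponent = 1.77 - 0.017*47.3 = 0.9659
delay = 10^0.9659 = 9.24 ms


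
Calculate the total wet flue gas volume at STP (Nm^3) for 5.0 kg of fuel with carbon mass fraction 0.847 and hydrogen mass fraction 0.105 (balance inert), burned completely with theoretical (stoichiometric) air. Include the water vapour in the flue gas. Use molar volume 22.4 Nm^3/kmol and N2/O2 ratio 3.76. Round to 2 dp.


Per kg fuel: CO2 = (C/12 kmol)*22.4 = (0.847/12)*22.4 = 1.58107 Nm^3
Per kg fuel: H2O = (H/2 kmol)*22.4 = (0.105/2)*22.4 = 1.17600 Nm^3
O2 needed per kg fuel = C/12 + H/4 = 0.847/12 + 0.105/4 = 0.09683333 kmol
Per kg fuel: N2 = O2*3.76*22.4 = 0.09683333*3.76*22.4 = 8.15569 Nm^3
Total per kg = 1.58107 + 1.17600 + 8.15569 = 10.91276 Nm^3
Total = 10.91276 * 5.0 = 54.56 Nm^3


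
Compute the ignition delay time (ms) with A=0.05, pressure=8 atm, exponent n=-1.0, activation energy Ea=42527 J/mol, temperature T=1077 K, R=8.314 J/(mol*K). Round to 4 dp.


tau = A * P^n * exp(Ea/(R*T))
P^n = 8^(-1.0) = 0.12500000
Ea/(R*T) = 42527/(8.314*1077) = 4.749403
exp(Ea/(R*T)) = 115.515303
tau = 0.05 * 0.12500000 * 115.515303 = 0.7220 ms


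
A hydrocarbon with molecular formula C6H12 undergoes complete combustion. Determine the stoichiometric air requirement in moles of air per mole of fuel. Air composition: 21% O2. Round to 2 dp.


Balanced combustion: C6H12 + 9 O2 -> 6 CO2 + 6 H2O
O2 needed = C + H/4 = 6 + 12/4 = 9.00 moles
Air moles = O2 / 0.21 = 9.00 / 0.21 = 42.86 moles air


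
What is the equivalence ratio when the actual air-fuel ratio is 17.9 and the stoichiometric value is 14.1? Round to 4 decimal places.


phi = AFR_stoich / AFR_actual
phi = 14.1 / 17.9 = 0.7877


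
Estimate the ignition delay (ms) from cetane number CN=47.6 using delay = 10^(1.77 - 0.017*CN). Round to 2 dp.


delay = 10^(1.77 - 0.017*CN)
Exponent = 1.77 - 0.017*47.6 = 0.9608
delay = 10^0.9608 = 9.14 ms


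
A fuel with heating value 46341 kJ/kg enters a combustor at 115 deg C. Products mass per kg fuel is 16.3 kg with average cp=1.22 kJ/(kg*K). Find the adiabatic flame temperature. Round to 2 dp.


T_ad = T_in + Hc / (m_p * cp)
Denominator = 16.3 * 1.22 = 19.8860
Temperature rise = 46341 / 19.8860 = 2330.33 K
T_ad = 115 + 2330.33 = 2445.33 deg C


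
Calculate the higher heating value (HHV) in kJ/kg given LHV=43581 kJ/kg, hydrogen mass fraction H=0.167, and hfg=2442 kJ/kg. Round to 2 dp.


HHV = LHV + hfg * 9 * H
Water addition = 2442 * 9 * 0.167 = 3670.326 kJ/kg
HHV = 43581 + 3670.326 = 47251.33 kJ/kg


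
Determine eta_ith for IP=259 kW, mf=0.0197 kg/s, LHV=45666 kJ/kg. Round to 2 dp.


eta_ith = (IP / (mf * LHV)) * 100
Denominator = 0.0197 * 45666 = 899.6202 kW
eta_ith = (259 / 899.6202) * 100 = 28.79%


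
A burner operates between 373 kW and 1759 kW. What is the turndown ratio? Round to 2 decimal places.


TDR = Q_max / Q_min
TDR = 1759 / 373 = 4.72


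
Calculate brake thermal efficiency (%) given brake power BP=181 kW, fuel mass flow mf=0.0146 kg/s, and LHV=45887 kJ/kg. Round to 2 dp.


eta_BTE = (BP / (mf * LHV)) * 100
Denominator = 0.0146 * 45887 = 669.9502 kW
eta_BTE = (181 / 669.9502) * 100 = 27.02%


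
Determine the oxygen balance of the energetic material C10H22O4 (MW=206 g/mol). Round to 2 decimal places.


OB = -1600 * (2C + H/2 - O) / MW
Inner = 2*10 + 22/2 - 4 = 27.00
OB = -1600 * 27.00 / 206 = -209.71%


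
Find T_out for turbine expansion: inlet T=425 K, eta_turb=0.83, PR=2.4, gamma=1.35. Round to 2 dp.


T_out = T_in * (1 - eta * (1 - PR^(-(gamma-1)/gamma)))
Exponent = -(1.35-1)/1.35 = -0.25925926
PR^exp = 2.4^(-0.25925926) = 0.79694200
Factor = 1 - 0.83*(1 - 0.79694200) = 0.83146186
T_out = 425 * 0.83146186 = 353.37 K


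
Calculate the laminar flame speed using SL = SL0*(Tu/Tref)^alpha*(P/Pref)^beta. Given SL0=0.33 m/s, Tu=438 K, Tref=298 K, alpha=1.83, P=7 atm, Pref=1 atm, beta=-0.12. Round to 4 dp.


SL = SL0 * (Tu/Tref)^alpha * (P/Pref)^beta
T ratio = 438/298 = 1.46979866
(T ratio)^alpha = 1.46979866^1.83 = 2.023401
(P/Pref)^beta = 7^(-0.12) = 0.791750
SL = 0.33 * 2.023401 * 0.791750 = 0.5287 m/s


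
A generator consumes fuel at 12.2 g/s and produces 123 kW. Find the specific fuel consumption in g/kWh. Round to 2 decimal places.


SFC = (mf / BP) * 3600
Rate = 12.2 / 123 = 0.099187 g/(s*kW)
SFC = 0.099187 * 3600 = 357.07 g/kWh


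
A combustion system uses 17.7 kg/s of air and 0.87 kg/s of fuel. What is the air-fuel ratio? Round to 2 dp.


AFR = m_air / m_fuel
AFR = 17.7 / 0.87 = 20.34


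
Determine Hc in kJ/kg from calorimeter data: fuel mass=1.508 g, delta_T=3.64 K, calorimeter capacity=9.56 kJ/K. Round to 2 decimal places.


Hc = C_cal * delta_T / m_fuel
Q_released = 9.56 * 3.64 = 34.7984 kJ
m_fuel = 1.508 g = 1.508/1000 kg = 0.001508 kg
Hc = 34.7984 / 0.001508 = 23075.86 kJ/kg


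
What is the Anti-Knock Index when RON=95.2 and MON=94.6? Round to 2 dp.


AKI = (RON + MON) / 2
AKI = (95.2 + 94.6) / 2
AKI = 189.8 / 2 = 94.90


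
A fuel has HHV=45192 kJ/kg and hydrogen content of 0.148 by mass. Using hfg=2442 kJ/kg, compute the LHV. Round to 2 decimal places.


LHV = HHV - hfg * 9 * H
Water correction = 2442 * 9 * 0.148 = 3252.744 kJ/kg
LHV = 45192 - 3252.744 = 41939.26 kJ/kg


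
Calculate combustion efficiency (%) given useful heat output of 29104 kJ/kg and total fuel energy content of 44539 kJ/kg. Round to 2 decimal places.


Efficiency = (Q_useful / Q_fuel) * 100
Efficiency = (29104 / 44539) * 100
Efficiency = 0.6534 * 100 = 65.34%


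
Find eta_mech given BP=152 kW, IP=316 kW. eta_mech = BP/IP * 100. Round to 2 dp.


eta_mech = (BP / IP) * 100
Ratio = 152 / 316 = 0.4810
eta_mech = 0.4810 * 100 = 48.10%


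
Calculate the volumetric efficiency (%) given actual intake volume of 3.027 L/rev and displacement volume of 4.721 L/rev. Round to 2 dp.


eta_v = (V_actual / V_disp) * 100
Ratio = 3.027 / 4.721 = 0.6412
eta_v = 0.6412 * 100 = 64.12%
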